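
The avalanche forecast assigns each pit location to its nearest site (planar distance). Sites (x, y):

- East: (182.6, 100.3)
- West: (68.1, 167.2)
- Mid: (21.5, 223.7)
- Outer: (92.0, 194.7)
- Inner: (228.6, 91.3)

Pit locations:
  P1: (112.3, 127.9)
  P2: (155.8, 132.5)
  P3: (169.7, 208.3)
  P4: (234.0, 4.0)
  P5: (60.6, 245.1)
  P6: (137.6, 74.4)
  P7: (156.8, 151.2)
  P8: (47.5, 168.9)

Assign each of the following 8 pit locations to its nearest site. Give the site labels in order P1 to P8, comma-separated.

P1 → West (d²=3498.13)
P2 → East (d²=1755.08)
P3 → Outer (d²=6222.25)
P4 → Inner (d²=7650.45)
P5 → Mid (d²=1986.77)
P6 → East (d²=2695.81)
P7 → East (d²=3256.45)
P8 → West (d²=427.25)

West, East, Outer, Inner, Mid, East, East, West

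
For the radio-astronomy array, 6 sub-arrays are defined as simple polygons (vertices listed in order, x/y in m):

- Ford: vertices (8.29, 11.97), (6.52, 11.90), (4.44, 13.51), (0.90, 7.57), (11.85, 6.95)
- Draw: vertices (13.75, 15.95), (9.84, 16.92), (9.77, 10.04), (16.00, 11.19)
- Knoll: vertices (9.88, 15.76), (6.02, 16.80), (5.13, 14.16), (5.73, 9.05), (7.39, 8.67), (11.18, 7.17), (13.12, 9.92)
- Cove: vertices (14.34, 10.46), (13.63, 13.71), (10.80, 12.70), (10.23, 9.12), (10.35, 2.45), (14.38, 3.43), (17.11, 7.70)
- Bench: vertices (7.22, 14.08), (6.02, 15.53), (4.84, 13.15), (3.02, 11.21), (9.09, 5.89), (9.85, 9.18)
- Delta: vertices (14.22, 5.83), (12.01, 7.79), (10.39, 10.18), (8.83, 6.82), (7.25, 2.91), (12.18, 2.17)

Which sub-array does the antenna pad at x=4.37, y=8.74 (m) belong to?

Ford

Cast a ray rightward from (4.37, 8.74). For each polygon, the edges (by vertex number in listed order) whose endpoints lie on opposite sides of y = 8.74, where each meets that height, and whether that is right or left of the point:
Ford: 3–4 at x≈1.597 (left), 5–1 at x≈10.581 (right) → 1 crossing.
Draw: no edge straddles that height → 0 crossings.
Knoll: 4–5 at x≈7.084 (right), 6–7 at x≈12.288 (right) → 2 crossings.
Cove: 4–5 at x≈10.237 (right), 7–1 at x≈16.066 (right) → 2 crossings.
Bench: 4–5 at x≈5.838 (right), 5–6 at x≈9.748 (right) → 2 crossings.
Delta: 2–3 at x≈11.366 (right), 3–4 at x≈9.721 (right) → 2 crossings.
Only Ford has an odd count, so the point is inside Ford.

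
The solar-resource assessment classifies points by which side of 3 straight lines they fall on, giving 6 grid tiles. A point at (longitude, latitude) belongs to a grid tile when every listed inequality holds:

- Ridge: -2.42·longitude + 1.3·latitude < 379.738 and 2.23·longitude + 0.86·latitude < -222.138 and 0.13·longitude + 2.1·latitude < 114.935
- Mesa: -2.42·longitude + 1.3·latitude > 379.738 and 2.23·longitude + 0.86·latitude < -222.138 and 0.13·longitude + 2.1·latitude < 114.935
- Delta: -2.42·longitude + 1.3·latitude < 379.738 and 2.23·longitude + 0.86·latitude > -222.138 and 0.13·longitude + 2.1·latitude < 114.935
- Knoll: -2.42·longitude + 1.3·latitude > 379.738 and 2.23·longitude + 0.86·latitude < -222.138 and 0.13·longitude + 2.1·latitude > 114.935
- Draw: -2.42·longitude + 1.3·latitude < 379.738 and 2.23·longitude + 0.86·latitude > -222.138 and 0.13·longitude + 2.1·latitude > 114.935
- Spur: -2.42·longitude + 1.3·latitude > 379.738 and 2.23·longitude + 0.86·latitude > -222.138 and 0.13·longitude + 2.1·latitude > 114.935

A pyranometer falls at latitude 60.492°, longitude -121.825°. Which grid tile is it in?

-2.42·-121.825 + 1.3·60.492 = 373.456, which is < 379.738
2.23·-121.825 + 0.86·60.492 = -219.647, which is > -222.138
0.13·-121.825 + 2.1·60.492 = 111.196, which is < 114.935
This sign pattern matches Delta.

Delta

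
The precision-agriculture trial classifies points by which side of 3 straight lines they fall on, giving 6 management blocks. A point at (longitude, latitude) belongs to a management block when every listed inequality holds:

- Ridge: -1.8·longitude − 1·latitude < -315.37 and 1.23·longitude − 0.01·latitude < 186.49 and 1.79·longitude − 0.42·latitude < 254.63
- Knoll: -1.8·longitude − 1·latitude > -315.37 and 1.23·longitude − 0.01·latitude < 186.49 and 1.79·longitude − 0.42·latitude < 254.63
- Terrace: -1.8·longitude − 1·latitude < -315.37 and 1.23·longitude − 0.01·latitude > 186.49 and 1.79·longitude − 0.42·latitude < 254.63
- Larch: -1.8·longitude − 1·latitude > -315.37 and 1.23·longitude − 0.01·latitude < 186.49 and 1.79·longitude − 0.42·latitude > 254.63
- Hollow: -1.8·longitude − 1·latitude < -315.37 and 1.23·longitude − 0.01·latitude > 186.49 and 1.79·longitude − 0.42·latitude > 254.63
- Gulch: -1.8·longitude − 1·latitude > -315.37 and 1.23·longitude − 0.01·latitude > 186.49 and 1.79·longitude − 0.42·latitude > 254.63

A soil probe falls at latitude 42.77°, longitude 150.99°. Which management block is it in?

-1.8·150.99 − 1·42.77 = -314.552, which is > -315.37
1.23·150.99 − 0.01·42.77 = 185.290, which is < 186.49
1.79·150.99 − 0.42·42.77 = 252.309, which is < 254.63
This sign pattern matches Knoll.

Knoll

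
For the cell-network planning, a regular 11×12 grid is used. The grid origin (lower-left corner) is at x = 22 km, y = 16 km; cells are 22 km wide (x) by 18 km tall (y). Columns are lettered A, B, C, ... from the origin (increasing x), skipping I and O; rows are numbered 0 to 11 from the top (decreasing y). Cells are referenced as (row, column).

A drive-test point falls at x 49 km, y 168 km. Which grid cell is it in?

Column index: ⌊(49 − 22) / 22⌋ = ⌊1.227⌋ = 1 → column B
Row offset from origin: ⌊(168 − 16) / 18⌋ = ⌊8.444⌋ = 8 → row 3 (counted from top)

(3, B)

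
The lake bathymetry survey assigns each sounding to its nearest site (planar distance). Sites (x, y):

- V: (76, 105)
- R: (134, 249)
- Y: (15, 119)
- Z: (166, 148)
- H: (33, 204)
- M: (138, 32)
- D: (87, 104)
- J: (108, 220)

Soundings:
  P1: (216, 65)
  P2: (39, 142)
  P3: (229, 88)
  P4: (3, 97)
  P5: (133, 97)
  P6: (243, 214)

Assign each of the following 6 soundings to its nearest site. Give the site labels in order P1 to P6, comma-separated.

M, Y, Z, Y, D, Z

P1 → M (d²=7173.00)
P2 → Y (d²=1105.00)
P3 → Z (d²=7569.00)
P4 → Y (d²=628.00)
P5 → D (d²=2165.00)
P6 → Z (d²=10285.00)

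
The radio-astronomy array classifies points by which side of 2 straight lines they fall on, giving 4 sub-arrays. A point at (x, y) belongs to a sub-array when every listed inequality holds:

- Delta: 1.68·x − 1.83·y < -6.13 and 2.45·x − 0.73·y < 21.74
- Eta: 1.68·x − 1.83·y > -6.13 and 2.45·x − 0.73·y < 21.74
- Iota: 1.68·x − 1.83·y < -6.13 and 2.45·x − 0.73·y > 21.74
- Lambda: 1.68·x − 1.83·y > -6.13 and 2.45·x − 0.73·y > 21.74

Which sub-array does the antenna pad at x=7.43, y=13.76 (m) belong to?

1.68·7.43 − 1.83·13.76 = -12.698, which is < -6.13
2.45·7.43 − 0.73·13.76 = 8.159, which is < 21.74
This sign pattern matches Delta.

Delta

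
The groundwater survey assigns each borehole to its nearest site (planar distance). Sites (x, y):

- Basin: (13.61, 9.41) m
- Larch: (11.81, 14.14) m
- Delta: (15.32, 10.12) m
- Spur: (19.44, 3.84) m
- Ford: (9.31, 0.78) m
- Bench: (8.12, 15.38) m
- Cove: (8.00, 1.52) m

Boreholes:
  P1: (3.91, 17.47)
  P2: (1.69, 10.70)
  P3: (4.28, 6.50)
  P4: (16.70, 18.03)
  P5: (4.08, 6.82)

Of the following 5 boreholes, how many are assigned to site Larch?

P1 → Bench
P2 → Bench
P3 → Cove
P4 → Larch
P5 → Cove
1 of the 5 goes to Larch.

1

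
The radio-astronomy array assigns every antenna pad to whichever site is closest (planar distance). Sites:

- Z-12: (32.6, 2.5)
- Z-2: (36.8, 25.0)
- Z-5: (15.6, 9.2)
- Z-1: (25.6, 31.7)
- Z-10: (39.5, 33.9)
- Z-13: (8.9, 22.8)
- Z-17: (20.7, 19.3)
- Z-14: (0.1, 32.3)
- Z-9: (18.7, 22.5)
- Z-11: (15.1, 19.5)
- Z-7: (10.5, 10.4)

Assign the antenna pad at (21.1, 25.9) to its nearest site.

Squared distances to each site:
Z-12: 679.810; Z-2: 247.300; Z-5: 309.140; Z-1: 53.890; Z-10: 402.560; Z-13: 158.450; Z-17: 43.720; Z-14: 481.960; Z-9: 17.320; Z-11: 76.960; Z-7: 352.610.
Minimum at Z-9.

Z-9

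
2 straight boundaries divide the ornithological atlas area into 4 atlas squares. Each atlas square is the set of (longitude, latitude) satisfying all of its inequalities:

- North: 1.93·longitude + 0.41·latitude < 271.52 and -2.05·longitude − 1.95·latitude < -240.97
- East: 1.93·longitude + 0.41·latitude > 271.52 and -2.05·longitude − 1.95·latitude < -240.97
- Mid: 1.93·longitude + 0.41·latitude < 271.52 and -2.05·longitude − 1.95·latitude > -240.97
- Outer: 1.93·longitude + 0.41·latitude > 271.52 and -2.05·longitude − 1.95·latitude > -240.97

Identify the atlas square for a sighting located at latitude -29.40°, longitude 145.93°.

North

1.93·145.93 + 0.41·-29.40 = 269.591, which is < 271.52
-2.05·145.93 − 1.95·-29.40 = -241.827, which is < -240.97
This sign pattern matches North.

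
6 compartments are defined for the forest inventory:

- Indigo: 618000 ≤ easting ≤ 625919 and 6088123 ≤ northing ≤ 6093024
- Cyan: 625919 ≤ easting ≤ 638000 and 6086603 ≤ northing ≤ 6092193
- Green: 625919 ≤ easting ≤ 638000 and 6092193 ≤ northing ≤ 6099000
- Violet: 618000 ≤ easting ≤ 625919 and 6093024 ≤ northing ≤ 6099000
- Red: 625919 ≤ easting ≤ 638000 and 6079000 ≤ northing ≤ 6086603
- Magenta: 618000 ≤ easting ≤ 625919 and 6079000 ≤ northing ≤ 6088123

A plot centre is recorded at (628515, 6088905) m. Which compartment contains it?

Cyan

The point has easting = 628515 and northing = 6088905.
Only Cyan satisfies 625919 ≤ easting ≤ 638000 and 6086603 ≤ northing ≤ 6092193.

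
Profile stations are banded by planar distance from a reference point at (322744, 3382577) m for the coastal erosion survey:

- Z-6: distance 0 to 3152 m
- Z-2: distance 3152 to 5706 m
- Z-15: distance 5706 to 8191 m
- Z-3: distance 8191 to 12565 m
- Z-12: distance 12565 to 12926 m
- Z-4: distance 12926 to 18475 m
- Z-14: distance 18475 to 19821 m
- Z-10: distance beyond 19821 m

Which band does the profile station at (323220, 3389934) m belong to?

Distance = √((323220−322744)² + (3389934−3382577)²) = √(226576.000 + 54125449.000) = 7372.383 m.
5706 ≤ 7372.383 < 8191 → Z-15.

Z-15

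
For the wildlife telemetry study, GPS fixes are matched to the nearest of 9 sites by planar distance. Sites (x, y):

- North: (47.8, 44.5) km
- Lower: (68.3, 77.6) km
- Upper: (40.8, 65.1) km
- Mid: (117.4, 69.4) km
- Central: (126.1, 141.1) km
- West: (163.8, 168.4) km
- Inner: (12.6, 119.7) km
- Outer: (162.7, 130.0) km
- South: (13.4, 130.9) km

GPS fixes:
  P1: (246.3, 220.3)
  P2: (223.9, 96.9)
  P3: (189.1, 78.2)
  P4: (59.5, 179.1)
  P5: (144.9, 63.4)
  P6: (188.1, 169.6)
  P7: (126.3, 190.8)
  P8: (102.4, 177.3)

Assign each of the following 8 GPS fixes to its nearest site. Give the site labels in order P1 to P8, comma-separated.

P1 → West (d²=9499.86)
P2 → Outer (d²=4841.05)
P3 → Outer (d²=3380.20)
P4 → South (d²=4448.45)
P5 → Mid (d²=792.25)
P6 → West (d²=591.93)
P7 → West (d²=1908.01)
P8 → Central (d²=1872.13)

West, Outer, Outer, South, Mid, West, West, Central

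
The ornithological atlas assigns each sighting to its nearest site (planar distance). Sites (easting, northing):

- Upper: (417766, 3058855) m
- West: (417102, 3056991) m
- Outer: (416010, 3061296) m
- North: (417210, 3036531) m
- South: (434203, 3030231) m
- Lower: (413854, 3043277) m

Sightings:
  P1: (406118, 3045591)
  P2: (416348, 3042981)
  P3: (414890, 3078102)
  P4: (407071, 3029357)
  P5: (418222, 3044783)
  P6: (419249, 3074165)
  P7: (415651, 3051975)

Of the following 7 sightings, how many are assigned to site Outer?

2

P1 → Lower
P2 → Lower
P3 → Outer
P4 → North
P5 → Lower
P6 → Outer
P7 → West
2 of the 7 go to Outer.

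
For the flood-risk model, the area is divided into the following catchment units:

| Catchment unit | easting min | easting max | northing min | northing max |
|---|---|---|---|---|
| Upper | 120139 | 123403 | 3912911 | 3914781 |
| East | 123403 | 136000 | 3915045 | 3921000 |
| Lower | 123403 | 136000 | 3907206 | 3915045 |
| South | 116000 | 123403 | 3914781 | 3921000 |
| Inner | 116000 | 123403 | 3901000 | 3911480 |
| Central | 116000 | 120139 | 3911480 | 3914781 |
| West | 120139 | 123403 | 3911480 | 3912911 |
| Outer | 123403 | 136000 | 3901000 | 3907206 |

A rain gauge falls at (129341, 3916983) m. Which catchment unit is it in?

East

The point has easting = 129341 and northing = 3916983.
Only East satisfies 123403 ≤ easting ≤ 136000 and 3915045 ≤ northing ≤ 3921000.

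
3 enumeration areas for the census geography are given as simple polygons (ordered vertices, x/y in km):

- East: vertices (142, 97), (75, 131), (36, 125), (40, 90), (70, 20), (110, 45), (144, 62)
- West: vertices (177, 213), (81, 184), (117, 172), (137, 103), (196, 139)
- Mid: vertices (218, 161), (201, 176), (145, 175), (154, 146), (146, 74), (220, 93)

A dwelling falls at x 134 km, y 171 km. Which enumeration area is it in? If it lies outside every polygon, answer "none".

West

Cast a ray rightward from (134, 171). For each polygon, the edges (by vertex number in listed order) whose endpoints lie on opposite sides of y = 171, where each meets that height, and whether that is right or left of the point:
East: no edge straddles that height → 0 crossings.
West: 3–4 at x≈117.3 (left), 5–1 at x≈187.8 (right) → 1 crossing.
Mid: 1–2 at x≈206.7 (right), 3–4 at x≈146.2 (right) → 2 crossings.
Only West has an odd count, so the point is inside West.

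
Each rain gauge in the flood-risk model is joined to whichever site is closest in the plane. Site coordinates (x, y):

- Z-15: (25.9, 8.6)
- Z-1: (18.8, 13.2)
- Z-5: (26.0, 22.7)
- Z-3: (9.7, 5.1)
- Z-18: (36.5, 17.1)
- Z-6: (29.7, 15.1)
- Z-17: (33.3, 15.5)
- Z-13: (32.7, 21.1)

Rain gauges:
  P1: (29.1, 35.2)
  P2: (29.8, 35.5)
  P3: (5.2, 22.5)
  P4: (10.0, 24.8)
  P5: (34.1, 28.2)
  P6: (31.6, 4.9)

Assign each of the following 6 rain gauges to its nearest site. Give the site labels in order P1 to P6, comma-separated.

P1 → Z-5 (d²=165.86)
P2 → Z-5 (d²=178.28)
P3 → Z-1 (d²=271.45)
P4 → Z-1 (d²=212.00)
P5 → Z-13 (d²=52.37)
P6 → Z-15 (d²=46.18)

Z-5, Z-5, Z-1, Z-1, Z-13, Z-15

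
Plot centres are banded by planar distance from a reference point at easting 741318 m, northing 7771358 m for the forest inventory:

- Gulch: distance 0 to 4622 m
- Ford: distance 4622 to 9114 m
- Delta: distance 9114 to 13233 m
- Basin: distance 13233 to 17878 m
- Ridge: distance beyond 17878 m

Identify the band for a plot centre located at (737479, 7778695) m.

Ford

Distance = √((737479−741318)² + (7778695−7771358)²) = √(14737921.000 + 53831569.000) = 8280.670 m.
4622 ≤ 8280.670 < 9114 → Ford.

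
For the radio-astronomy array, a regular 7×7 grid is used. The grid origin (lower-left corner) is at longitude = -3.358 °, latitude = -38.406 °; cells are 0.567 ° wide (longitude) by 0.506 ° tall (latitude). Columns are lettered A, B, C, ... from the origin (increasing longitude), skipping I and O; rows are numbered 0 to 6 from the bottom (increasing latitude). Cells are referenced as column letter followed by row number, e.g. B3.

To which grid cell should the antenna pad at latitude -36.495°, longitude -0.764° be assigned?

E3

Column index: ⌊(-0.764 − -3.358) / 0.567⌋ = ⌊4.575⌋ = 4 → column E
Row offset from origin: ⌊(-36.495 − -38.406) / 0.506⌋ = ⌊3.777⌋ = 3 → row 3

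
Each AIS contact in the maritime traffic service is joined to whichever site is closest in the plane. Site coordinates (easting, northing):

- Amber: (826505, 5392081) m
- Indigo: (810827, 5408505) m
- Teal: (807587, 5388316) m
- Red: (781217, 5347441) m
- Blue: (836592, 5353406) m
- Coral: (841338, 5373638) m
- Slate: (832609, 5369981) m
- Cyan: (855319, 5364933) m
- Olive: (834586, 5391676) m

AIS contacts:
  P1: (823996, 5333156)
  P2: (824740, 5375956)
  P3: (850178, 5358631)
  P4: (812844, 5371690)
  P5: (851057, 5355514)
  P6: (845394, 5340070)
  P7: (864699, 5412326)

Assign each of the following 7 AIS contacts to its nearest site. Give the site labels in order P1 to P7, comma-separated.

P1 → Blue (d²=568721716.00)
P2 → Slate (d²=97621786.00)
P3 → Cyan (d²=66145085.00)
P4 → Teal (d²=304059925.00)
P5 → Cyan (d²=106882205.00)
P6 → Blue (d²=255324100.00)
P7 → Olive (d²=1333215269.00)

Blue, Slate, Cyan, Teal, Cyan, Blue, Olive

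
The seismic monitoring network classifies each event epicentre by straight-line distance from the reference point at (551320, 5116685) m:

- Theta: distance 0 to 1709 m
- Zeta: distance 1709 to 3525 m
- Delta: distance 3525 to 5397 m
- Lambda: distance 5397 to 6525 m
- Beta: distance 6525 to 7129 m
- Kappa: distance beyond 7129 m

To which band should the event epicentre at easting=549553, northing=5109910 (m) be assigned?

Distance = √((549553−551320)² + (5109910−5116685)²) = √(3122289.000 + 45900625.000) = 7001.637 m.
6525 ≤ 7001.637 < 7129 → Beta.

Beta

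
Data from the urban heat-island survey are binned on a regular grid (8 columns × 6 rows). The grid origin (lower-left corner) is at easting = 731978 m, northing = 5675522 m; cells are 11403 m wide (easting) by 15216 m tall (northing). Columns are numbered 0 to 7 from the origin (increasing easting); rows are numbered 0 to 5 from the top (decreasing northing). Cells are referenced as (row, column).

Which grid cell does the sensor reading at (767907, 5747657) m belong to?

Column index: ⌊(767907 − 731978) / 11403⌋ = ⌊3.151⌋ = 3
Row offset from origin: ⌊(5747657 − 5675522) / 15216⌋ = ⌊4.741⌋ = 4 → row 1 (counted from top)

(1, 3)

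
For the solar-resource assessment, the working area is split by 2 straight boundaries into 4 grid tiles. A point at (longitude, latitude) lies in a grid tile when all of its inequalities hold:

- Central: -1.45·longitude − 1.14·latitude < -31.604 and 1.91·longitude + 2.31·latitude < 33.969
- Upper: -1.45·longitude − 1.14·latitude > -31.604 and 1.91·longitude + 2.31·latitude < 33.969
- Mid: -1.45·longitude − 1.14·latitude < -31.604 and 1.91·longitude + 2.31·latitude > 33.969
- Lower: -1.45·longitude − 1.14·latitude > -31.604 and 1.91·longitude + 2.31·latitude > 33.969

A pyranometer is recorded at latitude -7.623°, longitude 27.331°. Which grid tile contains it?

-1.45·27.331 − 1.14·-7.623 = -30.940, which is > -31.604
1.91·27.331 + 2.31·-7.623 = 34.593, which is > 33.969
This sign pattern matches Lower.

Lower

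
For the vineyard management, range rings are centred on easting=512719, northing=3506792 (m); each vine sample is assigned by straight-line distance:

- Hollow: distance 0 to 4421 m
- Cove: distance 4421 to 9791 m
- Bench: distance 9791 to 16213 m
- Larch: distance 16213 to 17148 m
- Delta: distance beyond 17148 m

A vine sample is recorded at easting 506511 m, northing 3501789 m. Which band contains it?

Distance = √((506511−512719)² + (3501789−3506792)²) = √(38539264.000 + 25030009.000) = 7973.034 m.
4421 ≤ 7973.034 < 9791 → Cove.

Cove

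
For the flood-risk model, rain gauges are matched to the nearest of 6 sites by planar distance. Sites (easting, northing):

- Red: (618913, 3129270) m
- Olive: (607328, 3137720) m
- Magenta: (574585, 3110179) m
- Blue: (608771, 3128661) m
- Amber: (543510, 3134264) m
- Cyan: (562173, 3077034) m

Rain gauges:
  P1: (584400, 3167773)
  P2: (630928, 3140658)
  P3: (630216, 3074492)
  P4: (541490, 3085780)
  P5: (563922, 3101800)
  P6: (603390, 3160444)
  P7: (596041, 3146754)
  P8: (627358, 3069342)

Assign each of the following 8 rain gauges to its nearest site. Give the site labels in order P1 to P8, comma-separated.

P1 → Olive (d²=1428875993.00)
P2 → Red (d²=274046769.00)
P3 → Red (d²=3128387093.00)
P4 → Cyan (d²=504279005.00)
P5 → Magenta (d²=183907210.00)
P6 → Olive (d²=531888020.00)
P7 → Olive (d²=209009525.00)
P8 → Red (d²=3662683209.00)

Olive, Red, Red, Cyan, Magenta, Olive, Olive, Red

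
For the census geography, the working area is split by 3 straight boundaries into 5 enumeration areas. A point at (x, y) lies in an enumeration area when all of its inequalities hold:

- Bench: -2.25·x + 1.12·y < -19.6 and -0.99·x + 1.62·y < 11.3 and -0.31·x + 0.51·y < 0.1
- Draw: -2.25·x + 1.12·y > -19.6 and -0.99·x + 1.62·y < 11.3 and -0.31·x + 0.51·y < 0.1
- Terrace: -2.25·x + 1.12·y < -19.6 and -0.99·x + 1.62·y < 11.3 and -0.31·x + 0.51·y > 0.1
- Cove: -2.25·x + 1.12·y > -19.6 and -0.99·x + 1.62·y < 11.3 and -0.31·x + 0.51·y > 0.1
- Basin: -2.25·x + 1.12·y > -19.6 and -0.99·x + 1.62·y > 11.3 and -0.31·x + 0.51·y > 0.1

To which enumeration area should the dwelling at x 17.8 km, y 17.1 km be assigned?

-2.25·17.8 + 1.12·17.1 = -20.898, which is < -19.6
-0.99·17.8 + 1.62·17.1 = 10.080, which is < 11.3
-0.31·17.8 + 0.51·17.1 = 3.203, which is > 0.1
This sign pattern matches Terrace.

Terrace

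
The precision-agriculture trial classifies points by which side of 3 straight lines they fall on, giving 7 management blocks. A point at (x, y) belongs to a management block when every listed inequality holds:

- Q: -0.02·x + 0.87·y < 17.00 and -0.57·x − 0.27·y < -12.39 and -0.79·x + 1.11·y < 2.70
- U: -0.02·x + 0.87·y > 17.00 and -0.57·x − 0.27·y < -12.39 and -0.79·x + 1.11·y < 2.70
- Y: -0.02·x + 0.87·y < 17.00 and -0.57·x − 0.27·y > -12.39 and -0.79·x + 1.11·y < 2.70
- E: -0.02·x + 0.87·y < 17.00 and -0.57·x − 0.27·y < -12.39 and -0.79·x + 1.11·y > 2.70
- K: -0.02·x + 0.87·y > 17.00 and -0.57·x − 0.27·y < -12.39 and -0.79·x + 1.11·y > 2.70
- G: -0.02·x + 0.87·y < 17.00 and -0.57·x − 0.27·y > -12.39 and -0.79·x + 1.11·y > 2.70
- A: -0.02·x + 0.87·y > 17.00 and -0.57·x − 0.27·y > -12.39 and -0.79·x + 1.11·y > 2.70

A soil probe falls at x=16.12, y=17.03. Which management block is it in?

E

-0.02·16.12 + 0.87·17.03 = 14.494, which is < 17.00
-0.57·16.12 − 0.27·17.03 = -13.787, which is < -12.39
-0.79·16.12 + 1.11·17.03 = 6.168, which is > 2.70
This sign pattern matches E.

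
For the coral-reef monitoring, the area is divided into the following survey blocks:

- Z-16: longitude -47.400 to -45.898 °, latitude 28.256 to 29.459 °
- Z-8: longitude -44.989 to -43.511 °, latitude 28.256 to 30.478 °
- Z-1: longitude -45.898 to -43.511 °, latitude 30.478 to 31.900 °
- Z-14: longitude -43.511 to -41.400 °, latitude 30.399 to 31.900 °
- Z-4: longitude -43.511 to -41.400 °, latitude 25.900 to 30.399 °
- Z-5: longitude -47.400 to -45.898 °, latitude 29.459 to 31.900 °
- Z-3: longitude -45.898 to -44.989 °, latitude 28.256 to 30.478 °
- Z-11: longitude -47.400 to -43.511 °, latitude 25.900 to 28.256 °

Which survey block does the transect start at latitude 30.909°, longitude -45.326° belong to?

Z-1

The point has longitude = -45.326 and latitude = 30.909.
Only Z-1 satisfies -45.898 ≤ longitude ≤ -43.511 and 30.478 ≤ latitude ≤ 31.900.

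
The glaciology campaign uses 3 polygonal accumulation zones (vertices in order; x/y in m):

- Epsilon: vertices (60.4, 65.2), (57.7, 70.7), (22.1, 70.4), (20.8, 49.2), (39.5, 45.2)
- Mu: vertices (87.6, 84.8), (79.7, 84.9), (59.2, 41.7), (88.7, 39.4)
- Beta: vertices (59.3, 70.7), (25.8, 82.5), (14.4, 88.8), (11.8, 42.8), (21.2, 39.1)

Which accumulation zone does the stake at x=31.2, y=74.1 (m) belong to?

Beta

Cast a ray rightward from (31.2, 74.1). For each polygon, the edges (by vertex number in listed order) whose endpoints lie on opposite sides of y = 74.1, where each meets that height, and whether that is right or left of the point:
Epsilon: no edge straddles that height → 0 crossings.
Mu: 2–3 at x≈74.58 (right), 4–1 at x≈87.86 (right) → 2 crossings.
Beta: 1–2 at x≈49.65 (right), 3–4 at x≈13.57 (left) → 1 crossing.
Only Beta has an odd count, so the point is inside Beta.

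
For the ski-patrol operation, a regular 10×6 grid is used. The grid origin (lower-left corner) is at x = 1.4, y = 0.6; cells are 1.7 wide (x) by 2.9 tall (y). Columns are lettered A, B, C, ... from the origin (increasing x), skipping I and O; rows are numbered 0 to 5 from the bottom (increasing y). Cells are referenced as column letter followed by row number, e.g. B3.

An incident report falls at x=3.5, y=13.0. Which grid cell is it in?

B4

Column index: ⌊(3.5 − 1.4) / 1.7⌋ = ⌊1.235⌋ = 1 → column B
Row offset from origin: ⌊(13.0 − 0.6) / 2.9⌋ = ⌊4.276⌋ = 4 → row 4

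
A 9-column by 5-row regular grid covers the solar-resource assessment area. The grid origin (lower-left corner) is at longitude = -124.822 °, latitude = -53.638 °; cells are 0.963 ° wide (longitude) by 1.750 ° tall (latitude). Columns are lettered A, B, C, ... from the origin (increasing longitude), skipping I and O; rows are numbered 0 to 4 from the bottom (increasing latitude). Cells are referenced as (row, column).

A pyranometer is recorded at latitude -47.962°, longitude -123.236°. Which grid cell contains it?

(3, B)

Column index: ⌊(-123.236 − -124.822) / 0.963⌋ = ⌊1.647⌋ = 1 → column B
Row offset from origin: ⌊(-47.962 − -53.638) / 1.750⌋ = ⌊3.243⌋ = 3 → row 3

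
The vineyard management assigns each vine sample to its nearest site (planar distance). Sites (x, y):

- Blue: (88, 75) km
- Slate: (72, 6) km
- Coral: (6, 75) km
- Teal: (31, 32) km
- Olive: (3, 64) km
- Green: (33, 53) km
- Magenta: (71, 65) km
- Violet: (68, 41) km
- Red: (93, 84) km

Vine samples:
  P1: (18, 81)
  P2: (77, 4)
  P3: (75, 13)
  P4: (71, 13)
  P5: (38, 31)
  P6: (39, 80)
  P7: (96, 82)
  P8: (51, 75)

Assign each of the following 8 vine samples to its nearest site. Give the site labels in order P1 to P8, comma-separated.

Coral, Slate, Slate, Slate, Teal, Green, Red, Magenta

P1 → Coral (d²=180.00)
P2 → Slate (d²=29.00)
P3 → Slate (d²=58.00)
P4 → Slate (d²=50.00)
P5 → Teal (d²=50.00)
P6 → Green (d²=765.00)
P7 → Red (d²=13.00)
P8 → Magenta (d²=500.00)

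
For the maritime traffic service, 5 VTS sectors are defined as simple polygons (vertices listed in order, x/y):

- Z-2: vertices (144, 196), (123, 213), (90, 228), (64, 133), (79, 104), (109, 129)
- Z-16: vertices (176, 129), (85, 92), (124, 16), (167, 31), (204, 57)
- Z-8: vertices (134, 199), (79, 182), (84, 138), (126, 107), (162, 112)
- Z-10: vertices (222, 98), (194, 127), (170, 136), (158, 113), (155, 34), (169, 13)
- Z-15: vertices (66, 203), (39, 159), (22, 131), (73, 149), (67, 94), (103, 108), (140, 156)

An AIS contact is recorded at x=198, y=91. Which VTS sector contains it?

Cast a ray rightward from (198, 91). For each polygon, the edges (by vertex number in listed order) whose endpoints lie on opposite sides of y = 91, where each meets that height, and whether that is right or left of the point:
Z-2: no edge straddles that height → 0 crossings.
Z-16: 2–3 at x≈85.5 (left), 5–1 at x≈190.8 (left) → 0 crossings.
Z-8: no edge straddles that height → 0 crossings.
Z-10: 4–5 at x≈157.2 (left), 6–1 at x≈217.6 (right) → 1 crossing.
Z-15: no edge straddles that height → 0 crossings.
Only Z-10 has an odd count, so the point is inside Z-10.

Z-10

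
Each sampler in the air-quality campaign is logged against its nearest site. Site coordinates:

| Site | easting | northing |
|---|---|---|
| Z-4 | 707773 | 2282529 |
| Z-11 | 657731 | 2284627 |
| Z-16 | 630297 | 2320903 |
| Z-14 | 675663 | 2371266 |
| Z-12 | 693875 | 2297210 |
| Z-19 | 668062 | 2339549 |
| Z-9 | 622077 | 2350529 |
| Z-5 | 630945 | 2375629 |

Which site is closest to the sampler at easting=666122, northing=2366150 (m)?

Squared distances to each site:
Z-4: 8727277442.000; Z-11: 6716408410.000; Z-16: 3330721634.000; Z-14: 117204137.000; Z-12: 5522952609.000; Z-19: 711376801.000; Z-9: 2183977666.000; Z-5: 1327272770.000.
Minimum at Z-14.

Z-14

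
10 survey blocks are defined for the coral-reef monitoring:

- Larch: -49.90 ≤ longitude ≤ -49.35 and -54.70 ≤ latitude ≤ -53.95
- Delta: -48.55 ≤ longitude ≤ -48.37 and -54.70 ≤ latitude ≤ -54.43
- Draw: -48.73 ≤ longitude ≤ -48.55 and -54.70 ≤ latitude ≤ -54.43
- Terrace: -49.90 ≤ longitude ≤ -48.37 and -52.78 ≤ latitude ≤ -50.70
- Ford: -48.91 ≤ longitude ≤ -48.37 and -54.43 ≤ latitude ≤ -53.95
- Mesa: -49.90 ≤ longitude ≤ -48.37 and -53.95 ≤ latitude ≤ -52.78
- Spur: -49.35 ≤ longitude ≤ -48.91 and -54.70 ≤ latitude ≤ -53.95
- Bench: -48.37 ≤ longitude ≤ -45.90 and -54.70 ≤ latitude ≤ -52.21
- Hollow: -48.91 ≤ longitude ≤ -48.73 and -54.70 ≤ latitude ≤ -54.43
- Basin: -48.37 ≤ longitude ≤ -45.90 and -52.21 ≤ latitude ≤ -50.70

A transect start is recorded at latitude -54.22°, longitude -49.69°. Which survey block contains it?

Larch

The point has longitude = -49.69 and latitude = -54.22.
Only Larch satisfies -49.90 ≤ longitude ≤ -49.35 and -54.70 ≤ latitude ≤ -53.95.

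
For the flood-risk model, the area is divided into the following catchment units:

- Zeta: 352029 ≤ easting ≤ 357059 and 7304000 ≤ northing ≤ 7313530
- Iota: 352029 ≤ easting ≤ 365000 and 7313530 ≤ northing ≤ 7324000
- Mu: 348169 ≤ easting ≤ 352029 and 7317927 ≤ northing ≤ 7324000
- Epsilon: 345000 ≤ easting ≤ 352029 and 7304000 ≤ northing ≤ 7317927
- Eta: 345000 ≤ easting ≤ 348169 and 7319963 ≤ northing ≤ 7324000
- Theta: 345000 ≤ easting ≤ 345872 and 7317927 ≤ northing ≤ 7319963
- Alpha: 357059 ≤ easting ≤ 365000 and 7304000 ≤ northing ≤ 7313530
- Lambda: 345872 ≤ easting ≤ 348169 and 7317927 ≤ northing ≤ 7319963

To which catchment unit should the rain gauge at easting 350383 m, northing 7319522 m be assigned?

Mu

The point has easting = 350383 and northing = 7319522.
Only Mu satisfies 348169 ≤ easting ≤ 352029 and 7317927 ≤ northing ≤ 7324000.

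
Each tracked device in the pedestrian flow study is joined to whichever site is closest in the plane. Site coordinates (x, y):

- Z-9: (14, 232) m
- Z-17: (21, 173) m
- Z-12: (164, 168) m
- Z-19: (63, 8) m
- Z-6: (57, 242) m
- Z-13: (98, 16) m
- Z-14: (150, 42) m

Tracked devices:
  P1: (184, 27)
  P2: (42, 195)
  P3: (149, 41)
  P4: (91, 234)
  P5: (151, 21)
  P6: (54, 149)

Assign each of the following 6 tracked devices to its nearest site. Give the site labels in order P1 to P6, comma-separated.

P1 → Z-14 (d²=1381.00)
P2 → Z-17 (d²=925.00)
P3 → Z-14 (d²=2.00)
P4 → Z-6 (d²=1220.00)
P5 → Z-14 (d²=442.00)
P6 → Z-17 (d²=1665.00)

Z-14, Z-17, Z-14, Z-6, Z-14, Z-17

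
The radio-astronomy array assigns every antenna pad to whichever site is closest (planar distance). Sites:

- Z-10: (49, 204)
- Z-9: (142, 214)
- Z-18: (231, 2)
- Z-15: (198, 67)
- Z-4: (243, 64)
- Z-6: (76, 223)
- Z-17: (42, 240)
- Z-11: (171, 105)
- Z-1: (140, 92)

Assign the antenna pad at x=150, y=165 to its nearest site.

Squared distances to each site:
Z-10: 11722.000; Z-9: 2465.000; Z-18: 33130.000; Z-15: 11908.000; Z-4: 18850.000; Z-6: 8840.000; Z-17: 17289.000; Z-11: 4041.000; Z-1: 5429.000.
Minimum at Z-9.

Z-9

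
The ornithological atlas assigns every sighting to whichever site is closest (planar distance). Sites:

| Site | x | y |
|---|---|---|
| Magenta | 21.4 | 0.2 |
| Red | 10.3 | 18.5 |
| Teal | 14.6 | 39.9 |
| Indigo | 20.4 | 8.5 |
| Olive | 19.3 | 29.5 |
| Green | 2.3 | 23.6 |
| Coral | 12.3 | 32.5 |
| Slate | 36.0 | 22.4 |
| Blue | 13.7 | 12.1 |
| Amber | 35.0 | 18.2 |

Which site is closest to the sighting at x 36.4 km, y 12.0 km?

Amber

Squared distances to each site:
Magenta: 364.240; Red: 723.460; Teal: 1253.650; Indigo: 268.250; Olive: 598.660; Green: 1297.370; Coral: 1001.060; Slate: 108.320; Blue: 515.300; Amber: 40.400.
Minimum at Amber.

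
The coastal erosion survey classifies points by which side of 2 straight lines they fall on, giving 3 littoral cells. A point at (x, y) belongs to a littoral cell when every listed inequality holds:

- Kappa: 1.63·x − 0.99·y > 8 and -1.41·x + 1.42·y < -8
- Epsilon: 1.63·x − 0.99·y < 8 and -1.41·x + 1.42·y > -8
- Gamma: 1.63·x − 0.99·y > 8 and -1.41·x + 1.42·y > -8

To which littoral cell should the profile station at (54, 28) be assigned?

1.63·54 − 0.99·28 = 60.300, which is > 8
-1.41·54 + 1.42·28 = -36.380, which is < -8
This sign pattern matches Kappa.

Kappa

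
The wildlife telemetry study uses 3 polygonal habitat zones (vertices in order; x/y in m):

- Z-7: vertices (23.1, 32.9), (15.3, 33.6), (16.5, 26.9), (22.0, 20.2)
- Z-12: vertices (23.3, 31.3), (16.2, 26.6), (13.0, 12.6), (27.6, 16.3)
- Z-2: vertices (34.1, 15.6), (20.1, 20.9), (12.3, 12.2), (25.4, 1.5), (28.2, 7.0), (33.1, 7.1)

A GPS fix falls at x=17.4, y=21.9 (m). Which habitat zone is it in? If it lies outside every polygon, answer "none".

Z-12

Cast a ray rightward from (17.4, 21.9). For each polygon, the edges (by vertex number in listed order) whose endpoints lie on opposite sides of y = 21.9, where each meets that height, and whether that is right or left of the point:
Z-7: 3–4 at x≈20.60 (right), 4–1 at x≈22.15 (right) → 2 crossings.
Z-12: 2–3 at x≈15.13 (left), 4–1 at x≈25.99 (right) → 1 crossing.
Z-2: no edge straddles that height → 0 crossings.
Only Z-12 has an odd count, so the point is inside Z-12.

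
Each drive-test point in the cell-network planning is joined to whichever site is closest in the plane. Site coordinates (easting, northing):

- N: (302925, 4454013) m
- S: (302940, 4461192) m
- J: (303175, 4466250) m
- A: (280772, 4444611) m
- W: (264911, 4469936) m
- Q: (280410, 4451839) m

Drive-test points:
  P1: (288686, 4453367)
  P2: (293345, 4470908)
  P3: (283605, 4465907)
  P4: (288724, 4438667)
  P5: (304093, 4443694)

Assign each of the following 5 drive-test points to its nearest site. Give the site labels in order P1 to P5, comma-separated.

Q, J, Q, A, N

P1 → Q (d²=70826960.00)
P2 → J (d²=118325864.00)
P3 → Q (d²=208116649.00)
P4 → A (d²=98565440.00)
P5 → N (d²=107845985.00)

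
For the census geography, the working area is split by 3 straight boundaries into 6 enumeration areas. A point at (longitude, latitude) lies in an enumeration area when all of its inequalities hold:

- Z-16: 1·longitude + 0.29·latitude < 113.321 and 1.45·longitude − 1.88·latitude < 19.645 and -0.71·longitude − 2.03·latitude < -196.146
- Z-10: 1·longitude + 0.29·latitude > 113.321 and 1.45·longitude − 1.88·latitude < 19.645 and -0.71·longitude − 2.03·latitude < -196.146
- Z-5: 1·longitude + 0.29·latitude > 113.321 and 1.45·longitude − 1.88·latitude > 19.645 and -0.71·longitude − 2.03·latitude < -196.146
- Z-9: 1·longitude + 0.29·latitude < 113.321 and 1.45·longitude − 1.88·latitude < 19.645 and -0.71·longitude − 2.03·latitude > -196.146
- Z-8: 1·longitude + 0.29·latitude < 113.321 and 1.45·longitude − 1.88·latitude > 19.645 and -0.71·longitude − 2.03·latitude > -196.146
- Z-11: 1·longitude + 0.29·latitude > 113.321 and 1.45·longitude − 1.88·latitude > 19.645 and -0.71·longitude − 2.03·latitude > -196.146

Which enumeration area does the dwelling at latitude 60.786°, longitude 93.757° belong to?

Z-8

1·93.757 + 0.29·60.786 = 111.385, which is < 113.321
1.45·93.757 − 1.88·60.786 = 21.670, which is > 19.645
-0.71·93.757 − 2.03·60.786 = -189.963, which is > -196.146
This sign pattern matches Z-8.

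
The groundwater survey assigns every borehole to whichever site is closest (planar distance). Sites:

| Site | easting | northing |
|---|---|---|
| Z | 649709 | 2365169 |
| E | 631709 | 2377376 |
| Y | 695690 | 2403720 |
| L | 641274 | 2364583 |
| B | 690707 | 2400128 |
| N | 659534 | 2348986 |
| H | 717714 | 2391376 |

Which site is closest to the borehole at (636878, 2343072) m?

L

Squared distances to each site:
Z: 652911970.000; E: 1203482977.000; Y: 7137031248.000; L: 482047937.000; B: 6152948377.000; N: 548269732.000; H: 8867735312.000.
Minimum at L.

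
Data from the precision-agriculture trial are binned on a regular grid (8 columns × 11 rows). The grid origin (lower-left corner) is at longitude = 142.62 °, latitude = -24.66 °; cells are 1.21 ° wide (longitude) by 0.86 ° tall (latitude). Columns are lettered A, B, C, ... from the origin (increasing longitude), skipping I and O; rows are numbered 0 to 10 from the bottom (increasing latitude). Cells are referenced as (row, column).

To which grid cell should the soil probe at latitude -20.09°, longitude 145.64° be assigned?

(5, C)

Column index: ⌊(145.64 − 142.62) / 1.21⌋ = ⌊2.496⌋ = 2 → column C
Row offset from origin: ⌊(-20.09 − -24.66) / 0.86⌋ = ⌊5.314⌋ = 5 → row 5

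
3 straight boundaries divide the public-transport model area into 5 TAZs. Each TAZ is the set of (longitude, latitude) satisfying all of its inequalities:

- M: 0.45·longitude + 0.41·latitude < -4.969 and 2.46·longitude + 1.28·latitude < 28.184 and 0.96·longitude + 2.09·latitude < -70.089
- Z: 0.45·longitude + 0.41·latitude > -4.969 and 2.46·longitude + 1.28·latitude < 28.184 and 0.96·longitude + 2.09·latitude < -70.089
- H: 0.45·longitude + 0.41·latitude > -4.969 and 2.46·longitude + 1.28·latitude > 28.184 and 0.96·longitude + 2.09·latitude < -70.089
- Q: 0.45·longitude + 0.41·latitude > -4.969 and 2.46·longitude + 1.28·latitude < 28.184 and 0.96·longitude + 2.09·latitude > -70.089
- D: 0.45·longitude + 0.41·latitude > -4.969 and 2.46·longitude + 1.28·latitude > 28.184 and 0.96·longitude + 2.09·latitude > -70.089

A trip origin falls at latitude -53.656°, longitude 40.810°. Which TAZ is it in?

H

0.45·40.810 + 0.41·-53.656 = -3.634, which is > -4.969
2.46·40.810 + 1.28·-53.656 = 31.713, which is > 28.184
0.96·40.810 + 2.09·-53.656 = -72.963, which is < -70.089
This sign pattern matches H.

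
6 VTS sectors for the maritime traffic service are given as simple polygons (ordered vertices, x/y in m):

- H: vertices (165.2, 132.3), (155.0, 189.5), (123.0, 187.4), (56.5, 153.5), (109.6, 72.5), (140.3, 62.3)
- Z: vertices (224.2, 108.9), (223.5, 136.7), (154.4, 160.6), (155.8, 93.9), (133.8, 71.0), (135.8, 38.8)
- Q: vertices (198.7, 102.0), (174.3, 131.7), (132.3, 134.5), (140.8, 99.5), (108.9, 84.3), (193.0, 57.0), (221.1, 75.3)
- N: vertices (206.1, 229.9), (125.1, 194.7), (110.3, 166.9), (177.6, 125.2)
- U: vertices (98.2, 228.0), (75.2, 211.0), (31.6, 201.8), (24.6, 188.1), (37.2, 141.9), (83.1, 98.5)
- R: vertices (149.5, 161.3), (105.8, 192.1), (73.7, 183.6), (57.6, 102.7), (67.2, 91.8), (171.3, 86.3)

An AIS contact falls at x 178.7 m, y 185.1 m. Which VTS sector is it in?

N

Cast a ray rightward from (178.7, 185.1). For each polygon, the edges (by vertex number in listed order) whose endpoints lie on opposite sides of y = 185.1, where each meets that height, and whether that is right or left of the point:
H: 1–2 at x≈155.78 (left), 3–4 at x≈118.49 (left) → 0 crossings.
Z: no edge straddles that height → 0 crossings.
Q: no edge straddles that height → 0 crossings.
N: 2–3 at x≈119.99 (left), 4–1 at x≈193.91 (right) → 1 crossing.
U: 4–5 at x≈25.42 (left), 6–1 at x≈93.20 (left) → 0 crossings.
R: 1–2 at x≈115.73 (left), 2–3 at x≈79.36 (left) → 0 crossings.
Only N has an odd count, so the point is inside N.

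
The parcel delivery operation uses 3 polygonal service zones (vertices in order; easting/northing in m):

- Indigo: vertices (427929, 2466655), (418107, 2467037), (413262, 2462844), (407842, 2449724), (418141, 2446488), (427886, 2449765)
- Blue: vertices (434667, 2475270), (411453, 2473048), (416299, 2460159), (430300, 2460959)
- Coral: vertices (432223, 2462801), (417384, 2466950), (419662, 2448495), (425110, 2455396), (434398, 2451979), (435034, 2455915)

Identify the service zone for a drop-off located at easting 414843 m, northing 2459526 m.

Cast a ray rightward from (414843, 2459526). For each polygon, the edges (by vertex number in listed order) whose endpoints lie on opposite sides of northing = 2459526, where each meets that height, and whether that is right or left of the point:
Indigo: 3–4 at easting≈411891.3 (left), 6–1 at easting≈427910.9 (right) → 1 crossing.
Blue: no edge straddles that height → 0 crossings.
Coral: 2–3 at easting≈418300.4 (right), 6–1 at easting≈433559.9 (right) → 2 crossings.
Only Indigo has an odd count, so the point is inside Indigo.

Indigo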